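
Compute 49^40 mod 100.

Square-and-reduce mod 100: 49^1≡49, 49^2≡1, 49^4≡1, 49^8≡1, 49^16≡1, 49^32≡1.
40 = 8 + 32, so 49^40 ≡ 1·1 ≡ 1 (mod 100).

1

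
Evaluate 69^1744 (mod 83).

59

Square-and-reduce mod 83: 69^1≡69, 69^2≡30, 69^4≡70, 69^8≡3, 69^16≡9, 69^32≡81, 69^64≡4, 69^128≡16, 69^256≡7, 69^512≡49, 69^1024≡77.
Since 1744 = 16 + 64 + 128 + 512 + 1024 in binary, 69^1744 ≡ 9·4·16·49·77 ≡ 59 (mod 83).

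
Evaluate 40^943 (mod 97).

By repeated squaring mod 97: 40^1≡40, 40^2≡48, 40^4≡73, 40^8≡91, 40^16≡36, 40^32≡35, 40^64≡61, 40^128≡35, 40^256≡61, 40^512≡35.
943 = 1 + 2 + 4 + 8 + 32 + 128 + 256 + 512, so 40^943 ≡ 40·48·73·91·35·35·61·35 ≡ 84 (mod 97).

84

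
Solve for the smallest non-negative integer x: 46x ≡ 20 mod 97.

89

46⁻¹ ≡ 19 (mod 97) because 46·19 = 874 = 9·97 + 1.
Multiplying both sides by 19: x ≡ 19·20 = 380 ≡ 89 (mod 97).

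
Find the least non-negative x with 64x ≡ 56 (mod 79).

64⁻¹ ≡ 21 (mod 79) because 64·21 = 1344 = 17·79 + 1.
So x ≡ 21·56 = 1176 ≡ 70 (mod 79).

70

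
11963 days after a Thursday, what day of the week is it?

Thursday

11963 − 1709·7 = 0, so 11963 ≡ 0 (mod 7).
Thursday + 0 days → Thursday.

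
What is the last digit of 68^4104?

The units digit of 68^n cycles with period 4: 8, 4, 2, 6, …
4104 mod 4 = 0, so the last digit matches 8^4 = 6.

6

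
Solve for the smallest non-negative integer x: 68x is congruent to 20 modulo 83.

54

68⁻¹ ≡ 11 (mod 83) because 68·11 = 748 = 9·83 + 1.
Multiplying both sides by 11: x ≡ 11·20 = 220 ≡ 54 (mod 83).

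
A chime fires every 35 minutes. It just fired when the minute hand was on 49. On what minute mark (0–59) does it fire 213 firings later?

4

213·35 = 7455.
Dividing 7455 by 60 gives quotient 124 and remainder 15.
(49 + 15) mod 60 = 4.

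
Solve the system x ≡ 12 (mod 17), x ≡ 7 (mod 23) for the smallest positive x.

Since 23·3 ≡ 1 (mod 17), take x = 7 + 23·((12−7)·3 mod 17) = 7 + 23·15 = 352.
Check: 352 mod 17 = 12, 352 mod 23 = 7.

352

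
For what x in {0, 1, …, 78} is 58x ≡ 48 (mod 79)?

58⁻¹ ≡ 15 (mod 79) because 58·15 = 870 = 11·79 + 1.
Multiplying both sides by 15: x ≡ 15·48 = 720 ≡ 9 (mod 79).

9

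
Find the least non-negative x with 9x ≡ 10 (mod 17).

The inverse of 9 mod 17 is 2 (since 9·2 = 18 ≡ 1).
So x ≡ 2·10 = 20 ≡ 3 (mod 17).
Check: 9·3 = 27 = 1·17 + 10.

3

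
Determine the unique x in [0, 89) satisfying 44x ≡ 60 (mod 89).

The inverse of 44 mod 89 is 87 (since 44·87 = 3828 ≡ 1).
So x ≡ 87·60 = 5220 ≡ 58 (mod 89).

58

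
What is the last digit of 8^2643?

2

The units digit of 8^n cycles with period 4: 8, 4, 2, 6, …
2643 mod 4 = 3, so the last digit matches 8^3 = 2.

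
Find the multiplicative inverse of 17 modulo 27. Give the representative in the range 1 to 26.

27 = 1·17 + 10
17 = 1·10 + 7
10 = 1·7 + 3
7 = 2·3 + 1
3 = 3·1 + 0
Back-substituting gives 17·8 ≡ 1 (mod 27).

8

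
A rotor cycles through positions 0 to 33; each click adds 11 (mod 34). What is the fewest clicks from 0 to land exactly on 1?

34 = 3·11 + 1
11 = 11·1 + 0
Back-substituting gives 11·31 ≡ 1 (mod 34).

31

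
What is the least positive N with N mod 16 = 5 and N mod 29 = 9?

357

x ≡ 5 (mod 16) gives x ∈ {5, 21, 37, 53, 69, 85, 101, 117, …}.
The first of these with x mod 29 = 9 is 357.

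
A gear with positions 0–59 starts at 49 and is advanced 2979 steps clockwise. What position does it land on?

2979 − 49·60 = 39, so 2979 ≡ 39 (mod 60).
(49 + 39) mod 60 = 28.

28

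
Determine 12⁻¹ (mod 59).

59 = 4·12 + 11
12 = 1·11 + 1
11 = 11·1 + 0
Back-substituting gives 12·5 ≡ 1 (mod 59).

5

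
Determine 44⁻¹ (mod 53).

44·47 = 2068 = 39·53 + 1, so 44⁻¹ ≡ 47 (mod 53).

47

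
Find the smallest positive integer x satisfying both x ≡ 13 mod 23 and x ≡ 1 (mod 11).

Since 11·21 ≡ 1 (mod 23), take x = 1 + 11·((13−1)·21 mod 23) = 1 + 11·22 = 243.
Check: 243 mod 23 = 13, 243 mod 11 = 1.

243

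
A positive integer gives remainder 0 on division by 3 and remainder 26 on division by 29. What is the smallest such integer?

84

x ≡ 0 (mod 3) gives x ∈ {0, 3, 6, 9, 12, 15, 18, 21, …}.
The first of these with x mod 29 = 26 is 84.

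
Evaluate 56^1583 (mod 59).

By repeated squaring mod 59: 56^1≡56, 56^2≡9, 56^4≡22, 56^8≡12, 56^16≡26, 56^32≡27, 56^64≡21, 56^128≡28, 56^256≡17, 56^512≡53, 56^1024≡36.
1583 = 1 + 2 + 4 + 8 + 32 + 512 + 1024, so 56^1583 ≡ 56·9·22·12·27·53·36 ≡ 40 (mod 59).

40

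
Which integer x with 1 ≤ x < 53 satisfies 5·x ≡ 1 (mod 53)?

32

5·32 = 160 = 3·53 + 1, so 5⁻¹ ≡ 32 (mod 53).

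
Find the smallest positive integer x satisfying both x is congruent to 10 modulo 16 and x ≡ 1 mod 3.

10

x ≡ 1 (mod 3) gives x ∈ {1, 4, 7, 10}.
The first of these with x mod 16 = 10 is 10.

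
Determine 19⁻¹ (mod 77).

19·73 = 1387 = 18·77 + 1, so 19⁻¹ ≡ 73 (mod 77).

73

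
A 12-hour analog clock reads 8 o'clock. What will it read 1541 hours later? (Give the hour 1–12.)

1541 mod 12 = 5 (since 128·12 = 1536).
8 + 5 → 1 on a 12-hour dial.

1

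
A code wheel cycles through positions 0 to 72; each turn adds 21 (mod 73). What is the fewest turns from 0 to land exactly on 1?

7

73 = 3·21 + 10
21 = 2·10 + 1
10 = 10·1 + 0
Back-substituting gives 21·7 ≡ 1 (mod 73).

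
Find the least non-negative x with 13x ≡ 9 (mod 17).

The inverse of 13 mod 17 is 4 (since 13·4 = 52 ≡ 1).
Multiplying both sides by 4: x ≡ 4·9 = 36 ≡ 2 (mod 17).

2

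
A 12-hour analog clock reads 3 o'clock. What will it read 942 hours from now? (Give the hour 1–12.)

Dividing 942 by 12 gives quotient 78 and remainder 6.
3 + 6 → 9 on a 12-hour dial.

9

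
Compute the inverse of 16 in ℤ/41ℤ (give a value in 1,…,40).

18

41 = 2·16 + 9
16 = 1·9 + 7
9 = 1·7 + 2
7 = 3·2 + 1
2 = 2·1 + 0
Back-substituting gives 16·18 ≡ 1 (mod 41).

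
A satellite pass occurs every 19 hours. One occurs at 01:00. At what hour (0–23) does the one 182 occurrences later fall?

3

182·19 = 3458.
3458 = 144·24 + 2, so 3458 mod 24 = 2.
(1 + 2) mod 24 = 3.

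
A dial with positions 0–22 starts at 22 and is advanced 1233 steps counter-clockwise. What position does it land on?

8

1233 mod 23 = 14 (since 53·23 = 1219).
(22 − 14) mod 23 = 8.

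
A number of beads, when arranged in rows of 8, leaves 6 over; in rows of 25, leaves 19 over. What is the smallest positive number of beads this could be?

94

x ≡ 6 (mod 8) gives x ∈ {6, 14, 22, 30, 38, 46, 54, 62, …}.
The first of these with x mod 25 = 19 is 94.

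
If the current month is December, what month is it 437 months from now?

May

437 − 36·12 = 5, so 437 ≡ 5 (mod 12).
December + 5 months → May.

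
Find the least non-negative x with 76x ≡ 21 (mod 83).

80

The inverse of 76 mod 83 is 71 (since 76·71 = 5396 ≡ 1).
Multiplying both sides by 71: x ≡ 71·21 = 1491 ≡ 80 (mod 83).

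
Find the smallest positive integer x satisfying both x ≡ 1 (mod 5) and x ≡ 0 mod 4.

x ≡ 0 (mod 4) gives x ∈ {0, 4, 8, 12, 16}.
The first of these with x mod 5 = 1 is 16.

16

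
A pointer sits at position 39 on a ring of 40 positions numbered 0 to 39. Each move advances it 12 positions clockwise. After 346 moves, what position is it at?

31

346·12 = 4152.
4152 = 103·40 + 32, so 4152 mod 40 = 32.
(39 + 32) mod 40 = 31.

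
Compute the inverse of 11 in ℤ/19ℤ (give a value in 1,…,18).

11·7 = 77 = 4·19 + 1, so 11⁻¹ ≡ 7 (mod 19).

7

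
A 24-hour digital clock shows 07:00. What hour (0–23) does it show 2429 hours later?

2429 − 101·24 = 5, so 2429 ≡ 5 (mod 24).
(7 + 5) mod 24 = 12.

12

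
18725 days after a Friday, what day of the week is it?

18725 − 2675·7 = 0, so 18725 ≡ 0 (mod 7).
Friday + 0 days → Friday.

Friday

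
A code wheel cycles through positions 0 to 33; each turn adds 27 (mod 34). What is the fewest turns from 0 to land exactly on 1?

29

27·29 = 783 = 23·34 + 1, so 27⁻¹ ≡ 29 (mod 34).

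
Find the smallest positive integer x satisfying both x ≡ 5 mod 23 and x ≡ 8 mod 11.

Since 11·21 ≡ 1 (mod 23), take x = 8 + 11·((5−8)·21 mod 23) = 8 + 11·6 = 74.
Check: 74 mod 23 = 5, 74 mod 11 = 8.

74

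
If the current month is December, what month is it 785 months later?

May

785 = 65·12 + 5, so 785 mod 12 = 5.
December + 5 months → May.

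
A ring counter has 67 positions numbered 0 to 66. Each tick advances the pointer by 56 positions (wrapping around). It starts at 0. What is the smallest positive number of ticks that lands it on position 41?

56⁻¹ ≡ 6 (mod 67) because 56·6 = 336 = 5·67 + 1.
So x ≡ 6·41 = 246 ≡ 45 (mod 67).

45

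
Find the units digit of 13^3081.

3

Last digits of 3^n: 3, 9, 7, 1 (period 4).
3081 mod 4 = 1, so the last digit matches 3^1 = 3.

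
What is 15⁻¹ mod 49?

36

49 = 3·15 + 4
15 = 3·4 + 3
4 = 1·3 + 1
3 = 3·1 + 0
Back-substituting gives 15·36 ≡ 1 (mod 49).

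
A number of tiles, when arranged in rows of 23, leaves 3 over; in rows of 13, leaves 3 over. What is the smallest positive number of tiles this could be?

3

Since 13·16 ≡ 1 (mod 23), take x = 3 + 13·((3−3)·16 mod 23) = 3 + 13·0 = 3.
Check: 3 mod 23 = 3, 3 mod 13 = 3.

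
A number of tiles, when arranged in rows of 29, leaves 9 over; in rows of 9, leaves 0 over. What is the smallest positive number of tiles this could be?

x ≡ 0 (mod 9) gives x ∈ {0, 9}.
The first of these with x mod 29 = 9 is 9.

9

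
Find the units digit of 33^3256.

1

Powers of 3 mod 10 repeat with period 4: 3, 9, 7, 1.
3256 mod 4 = 0, so the last digit matches 3^4 = 1.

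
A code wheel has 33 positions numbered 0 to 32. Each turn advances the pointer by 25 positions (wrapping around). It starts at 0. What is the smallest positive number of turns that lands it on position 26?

The inverse of 25 mod 33 is 4 (since 25·4 = 100 ≡ 1).
So x ≡ 4·26 = 104 ≡ 5 (mod 33).

5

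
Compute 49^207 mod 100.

49

Successive squares of 49 mod 100: 49^1≡49, 49^2≡1, 49^4≡1, 49^8≡1, 49^16≡1, 49^32≡1, 49^64≡1, 49^128≡1.
207 = 1 + 2 + 4 + 8 + 64 + 128, so 49^207 ≡ 49·1·1·1·1·1 ≡ 49 (mod 100).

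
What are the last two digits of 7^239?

43

By repeated squaring mod 100: 7^1≡7, 7^2≡49, 7^4≡1, 7^8≡1, 7^16≡1, 7^32≡1, 7^64≡1, 7^128≡1.
Since 239 = 1 + 2 + 4 + 8 + 32 + 64 + 128 in binary, 7^239 ≡ 7·49·1·1·1·1·1 ≡ 43 (mod 100).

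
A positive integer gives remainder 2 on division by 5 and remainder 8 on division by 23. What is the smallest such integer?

77

Since 23·2 ≡ 1 (mod 5), take x = 8 + 23·((2−8)·2 mod 5) = 8 + 23·3 = 77.
Check: 77 mod 5 = 2, 77 mod 23 = 8.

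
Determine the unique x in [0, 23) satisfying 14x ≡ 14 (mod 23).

1

The inverse of 14 mod 23 is 5 (since 14·5 = 70 ≡ 1).
Multiplying both sides by 5: x ≡ 5·14 = 70 ≡ 1 (mod 23).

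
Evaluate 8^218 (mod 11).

Square-and-reduce mod 11: 8^1≡8, 8^2≡9, 8^4≡4, 8^8≡5, 8^16≡3, 8^32≡9, 8^64≡4, 8^128≡5.
Since 218 = 2 + 8 + 16 + 64 + 128 in binary, 8^218 ≡ 9·5·3·4·5 ≡ 5 (mod 11).

5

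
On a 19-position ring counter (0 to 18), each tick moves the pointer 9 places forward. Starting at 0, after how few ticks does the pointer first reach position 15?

The inverse of 9 mod 19 is 17 (since 9·17 = 153 ≡ 1).
Multiplying both sides by 17: x ≡ 17·15 = 255 ≡ 8 (mod 19).
Check: 9·8 = 72 = 3·19 + 15.

8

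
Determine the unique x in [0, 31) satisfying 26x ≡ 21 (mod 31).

2

26⁻¹ ≡ 6 (mod 31) because 26·6 = 156 = 5·31 + 1.
So x ≡ 6·21 = 126 ≡ 2 (mod 31).
Check: 26·2 = 52 = 1·31 + 21.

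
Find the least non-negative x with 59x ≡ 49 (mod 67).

19

59⁻¹ ≡ 25 (mod 67) because 59·25 = 1475 = 22·67 + 1.
So x ≡ 25·49 = 1225 ≡ 19 (mod 67).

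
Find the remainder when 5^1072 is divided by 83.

By repeated squaring mod 83: 5^1≡5, 5^2≡25, 5^4≡44, 5^8≡27, 5^16≡65, 5^32≡75, 5^64≡64, 5^128≡29, 5^256≡11, 5^512≡38, 5^1024≡33.
Since 1072 = 16 + 32 + 1024 in binary, 5^1072 ≡ 65·75·33 ≡ 21 (mod 83).

21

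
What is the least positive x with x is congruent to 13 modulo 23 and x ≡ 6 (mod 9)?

x ≡ 6 (mod 9) gives x ∈ {6, 15, 24, 33, 42, 51, 60, 69, …}.
The first of these with x mod 23 = 13 is 105.

105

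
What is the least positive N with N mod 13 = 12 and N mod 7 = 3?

38

x ≡ 3 (mod 7) gives x ∈ {3, 10, 17, 24, 31, 38}.
The first of these with x mod 13 = 12 is 38.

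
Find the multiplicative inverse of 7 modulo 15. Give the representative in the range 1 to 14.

13

7·13 = 91 = 6·15 + 1, so 7⁻¹ ≡ 13 (mod 15).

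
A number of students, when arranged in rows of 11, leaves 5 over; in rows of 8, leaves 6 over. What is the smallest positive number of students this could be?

x ≡ 6 (mod 8) gives x ∈ {6, 14, 22, 30, 38}.
The first of these with x mod 11 = 5 is 38.

38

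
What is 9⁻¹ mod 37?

37 = 4·9 + 1
9 = 9·1 + 0
Back-substituting gives 9·33 ≡ 1 (mod 37).

33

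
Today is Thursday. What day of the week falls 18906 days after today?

Wednesday

18906 − 2700·7 = 6, so 18906 ≡ 6 (mod 7).
Thursday + 6 days → Wednesday.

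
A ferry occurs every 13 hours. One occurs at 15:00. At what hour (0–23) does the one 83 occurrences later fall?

83·13 = 1079.
Dividing 1079 by 24 gives quotient 44 and remainder 23.
(15 + 23) mod 24 = 14.

14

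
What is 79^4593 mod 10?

9

Last digits of 9^n: 9, 1 (period 2).
4593 leaves remainder 1 on division by 2, so 79^4593 ends in 9.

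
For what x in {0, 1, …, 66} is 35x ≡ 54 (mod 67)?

36

35⁻¹ ≡ 23 (mod 67) because 35·23 = 805 = 12·67 + 1.
So x ≡ 23·54 = 1242 ≡ 36 (mod 67).
Check: 35·36 = 1260 = 18·67 + 54.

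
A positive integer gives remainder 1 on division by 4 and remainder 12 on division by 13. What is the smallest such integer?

25

x ≡ 1 (mod 4) gives x ∈ {1, 5, 9, 13, 17, 21, 25}.
The first of these with x mod 13 = 12 is 25.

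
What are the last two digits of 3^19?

Square-and-reduce mod 100: 3^1≡3, 3^2≡9, 3^4≡81, 3^8≡61, 3^16≡21.
Since 19 = 1 + 2 + 16 in binary, 3^19 ≡ 3·9·21 ≡ 67 (mod 100).

67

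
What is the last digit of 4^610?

Powers of 4 mod 10 repeat with period 2: 4, 6.
610 leaves remainder 0 on division by 2, so 4^610 ends in 6.

6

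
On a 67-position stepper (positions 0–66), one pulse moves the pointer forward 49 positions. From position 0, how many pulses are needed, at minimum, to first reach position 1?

26

67 = 1·49 + 18
49 = 2·18 + 13
18 = 1·13 + 5
13 = 2·5 + 3
5 = 1·3 + 2
3 = 1·2 + 1
2 = 2·1 + 0
Back-substituting gives 49·26 ≡ 1 (mod 67).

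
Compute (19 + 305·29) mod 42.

305·29 = 8845.
8845 mod 42 = 25 (since 210·42 = 8820).
(19 + 25) mod 42 = 2.

2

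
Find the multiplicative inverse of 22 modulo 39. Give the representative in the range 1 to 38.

16

39 = 1·22 + 17
22 = 1·17 + 5
17 = 3·5 + 2
5 = 2·2 + 1
2 = 2·1 + 0
Back-substituting gives 22·16 ≡ 1 (mod 39).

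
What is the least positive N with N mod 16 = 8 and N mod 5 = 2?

72

x ≡ 2 (mod 5) gives x ∈ {2, 7, 12, 17, 22, 27, 32, 37, …}.
The first of these with x mod 16 = 8 is 72.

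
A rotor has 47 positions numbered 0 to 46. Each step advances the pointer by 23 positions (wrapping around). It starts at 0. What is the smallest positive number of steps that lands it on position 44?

6

23⁻¹ ≡ 45 (mod 47) because 23·45 = 1035 = 22·47 + 1.
So x ≡ 45·44 = 1980 ≡ 6 (mod 47).
Check: 23·6 = 138 = 2·47 + 44.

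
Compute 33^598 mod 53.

52

Successive squares of 33 mod 53: 33^1≡33, 33^2≡29, 33^4≡46, 33^8≡49, 33^16≡16, 33^32≡44, 33^64≡28, 33^128≡42, 33^256≡15, 33^512≡13.
Since 598 = 2 + 4 + 16 + 64 + 512 in binary, 33^598 ≡ 29·46·16·28·13 ≡ 52 (mod 53).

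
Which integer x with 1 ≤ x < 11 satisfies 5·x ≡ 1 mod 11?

9

11 = 2·5 + 1
5 = 5·1 + 0
Back-substituting gives 5·9 ≡ 1 (mod 11).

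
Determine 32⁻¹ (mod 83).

13

83 = 2·32 + 19
32 = 1·19 + 13
19 = 1·13 + 6
13 = 2·6 + 1
6 = 6·1 + 0
Back-substituting gives 32·13 ≡ 1 (mod 83).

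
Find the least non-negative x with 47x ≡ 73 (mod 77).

47⁻¹ ≡ 59 (mod 77) because 47·59 = 2773 = 36·77 + 1.
So x ≡ 59·73 = 4307 ≡ 72 (mod 77).

72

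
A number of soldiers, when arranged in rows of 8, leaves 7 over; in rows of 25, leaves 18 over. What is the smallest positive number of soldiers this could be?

143

x ≡ 7 (mod 8) gives x ∈ {7, 15, 23, 31, 39, 47, 55, 63, …}.
The first of these with x mod 25 = 18 is 143.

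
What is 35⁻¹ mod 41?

35·34 = 1190 = 29·41 + 1, so 35⁻¹ ≡ 34 (mod 41).

34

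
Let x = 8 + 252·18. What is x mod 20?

4

252·18 = 4536.
Dividing 4536 by 20 gives quotient 226 and remainder 16.
(8 + 16) mod 20 = 4.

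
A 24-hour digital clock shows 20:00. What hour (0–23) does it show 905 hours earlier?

3

Dividing 905 by 24 gives quotient 37 and remainder 17.
(20 − 17) mod 24 = 3.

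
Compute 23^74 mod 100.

Square-and-reduce mod 100: 23^1≡23, 23^2≡29, 23^4≡41, 23^8≡81, 23^16≡61, 23^32≡21, 23^64≡41.
Since 74 = 2 + 8 + 64 in binary, 23^74 ≡ 29·81·41 ≡ 9 (mod 100).

9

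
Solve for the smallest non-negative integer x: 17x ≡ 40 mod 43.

15

17⁻¹ ≡ 38 (mod 43) because 17·38 = 646 = 15·43 + 1.
So x ≡ 38·40 = 1520 ≡ 15 (mod 43).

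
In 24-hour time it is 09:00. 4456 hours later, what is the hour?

Dividing 4456 by 24 gives quotient 185 and remainder 16.
(9 + 16) mod 24 = 1.

1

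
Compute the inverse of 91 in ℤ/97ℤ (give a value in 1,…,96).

16

91·16 = 1456 = 15·97 + 1, so 91⁻¹ ≡ 16 (mod 97).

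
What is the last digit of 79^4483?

9

Last digits of 9^n: 9, 1 (period 2).
4483 mod 2 = 1, so the last digit matches 9^1 = 9.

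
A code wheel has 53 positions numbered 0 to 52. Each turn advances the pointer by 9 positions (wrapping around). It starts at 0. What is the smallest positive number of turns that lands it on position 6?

36

The inverse of 9 mod 53 is 6 (since 9·6 = 54 ≡ 1).
Multiplying both sides by 6: x ≡ 6·6 = 36 ≡ 36 (mod 53).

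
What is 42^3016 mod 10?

Powers of 2 mod 10 repeat with period 4: 2, 4, 8, 6.
3016 leaves remainder 0 on division by 4, so 42^3016 ends in 6.

6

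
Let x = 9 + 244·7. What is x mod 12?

1

244·7 = 1708.
Dividing 1708 by 12 gives quotient 142 and remainder 4.
(9 + 4) mod 12 = 1.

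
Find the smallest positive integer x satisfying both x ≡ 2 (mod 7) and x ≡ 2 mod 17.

x ≡ 2 (mod 7) gives x ∈ {2}.
The first of these with x mod 17 = 2 is 2.

2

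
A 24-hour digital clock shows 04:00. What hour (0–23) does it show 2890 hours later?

14

2890 mod 24 = 10 (since 120·24 = 2880).
(4 + 10) mod 24 = 14.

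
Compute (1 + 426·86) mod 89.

426·86 = 36636.
36636 = 411·89 + 57, so 36636 mod 89 = 57.
(1 + 57) mod 89 = 58.

58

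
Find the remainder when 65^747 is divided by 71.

61

Square-and-reduce mod 71: 65^1≡65, 65^2≡36, 65^4≡18, 65^8≡40, 65^16≡38, 65^32≡24, 65^64≡8, 65^128≡64, 65^256≡49, 65^512≡58.
Since 747 = 1 + 2 + 8 + 32 + 64 + 128 + 512 in binary, 65^747 ≡ 65·36·40·24·8·64·58 ≡ 61 (mod 71).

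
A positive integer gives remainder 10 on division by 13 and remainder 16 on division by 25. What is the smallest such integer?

x ≡ 10 (mod 13) gives x ∈ {10, 23, 36, 49, 62, 75, 88, 101, …}.
The first of these with x mod 25 = 16 is 166.

166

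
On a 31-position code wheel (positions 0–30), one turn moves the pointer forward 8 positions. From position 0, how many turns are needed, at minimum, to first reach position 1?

8·4 = 32 = 1·31 + 1, so 8⁻¹ ≡ 4 (mod 31).

4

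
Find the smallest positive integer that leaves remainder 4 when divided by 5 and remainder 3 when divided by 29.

Since 29·4 ≡ 1 (mod 5), take x = 3 + 29·((4−3)·4 mod 5) = 3 + 29·4 = 119.
Check: 119 mod 5 = 4, 119 mod 29 = 3.

119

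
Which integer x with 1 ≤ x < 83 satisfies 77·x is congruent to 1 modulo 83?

69

83 = 1·77 + 6
77 = 12·6 + 5
6 = 1·5 + 1
5 = 5·1 + 0
Back-substituting gives 77·69 ≡ 1 (mod 83).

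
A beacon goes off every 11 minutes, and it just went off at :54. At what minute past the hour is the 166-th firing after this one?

166·11 = 1826.
1826 − 30·60 = 26, so 1826 ≡ 26 (mod 60).
(54 + 26) mod 60 = 20.

20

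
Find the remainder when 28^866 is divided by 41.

39

By repeated squaring mod 41: 28^1≡28, 28^2≡5, 28^4≡25, 28^8≡10, 28^16≡18, 28^32≡37, 28^64≡16, 28^128≡10, 28^256≡18, 28^512≡37.
Since 866 = 2 + 32 + 64 + 256 + 512 in binary, 28^866 ≡ 5·37·16·18·37 ≡ 39 (mod 41).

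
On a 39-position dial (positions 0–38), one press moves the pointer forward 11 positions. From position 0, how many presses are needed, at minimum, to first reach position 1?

32

11·32 = 352 = 9·39 + 1, so 11⁻¹ ≡ 32 (mod 39).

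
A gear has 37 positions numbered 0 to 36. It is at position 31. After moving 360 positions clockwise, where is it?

360 − 9·37 = 27, so 360 ≡ 27 (mod 37).
(31 + 27) mod 37 = 21.

21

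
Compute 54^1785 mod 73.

70

Successive squares of 54 mod 73: 54^1≡54, 54^2≡69, 54^4≡16, 54^8≡37, 54^16≡55, 54^32≡32, 54^64≡2, 54^128≡4, 54^256≡16, 54^512≡37, 54^1024≡55.
Since 1785 = 1 + 8 + 16 + 32 + 64 + 128 + 512 + 1024 in binary, 54^1785 ≡ 54·37·55·32·2·4·37·55 ≡ 70 (mod 73).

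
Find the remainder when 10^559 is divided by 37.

Square-and-reduce mod 37: 10^1≡10, 10^2≡26, 10^4≡10, 10^8≡26, 10^16≡10, 10^32≡26, 10^64≡10, 10^128≡26, 10^256≡10, 10^512≡26.
Since 559 = 1 + 2 + 4 + 8 + 32 + 512 in binary, 10^559 ≡ 10·26·10·26·26·26 ≡ 10 (mod 37).

10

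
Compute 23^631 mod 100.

27

By repeated squaring mod 100: 23^1≡23, 23^2≡29, 23^4≡41, 23^8≡81, 23^16≡61, 23^32≡21, 23^64≡41, 23^128≡81, 23^256≡61, 23^512≡21.
631 = 1 + 2 + 4 + 16 + 32 + 64 + 512, so 23^631 ≡ 23·29·41·61·21·41·21 ≡ 27 (mod 100).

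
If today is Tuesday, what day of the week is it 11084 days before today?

Dividing 11084 by 7 gives quotient 1583 and remainder 3.
Tuesday − 3 days → Saturday.

Saturday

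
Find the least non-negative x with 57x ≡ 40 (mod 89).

21

57⁻¹ ≡ 25 (mod 89) because 57·25 = 1425 = 16·89 + 1.
Multiplying both sides by 25: x ≡ 25·40 = 1000 ≡ 21 (mod 89).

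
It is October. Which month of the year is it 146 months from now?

146 = 12·12 + 2, so 146 mod 12 = 2.
October + 2 months → December.

December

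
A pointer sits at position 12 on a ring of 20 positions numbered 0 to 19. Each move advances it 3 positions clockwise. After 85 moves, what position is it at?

7

85·3 = 255.
255 mod 20 = 15 (since 12·20 = 240).
(12 + 15) mod 20 = 7.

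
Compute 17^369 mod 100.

97

Successive squares of 17 mod 100: 17^1≡17, 17^2≡89, 17^4≡21, 17^8≡41, 17^16≡81, 17^32≡61, 17^64≡21, 17^128≡41, 17^256≡81.
Since 369 = 1 + 16 + 32 + 64 + 256 in binary, 17^369 ≡ 17·81·61·21·81 ≡ 97 (mod 100).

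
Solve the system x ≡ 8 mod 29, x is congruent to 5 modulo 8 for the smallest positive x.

37

x ≡ 5 (mod 8) gives x ∈ {5, 13, 21, 29, 37}.
The first of these with x mod 29 = 8 is 37.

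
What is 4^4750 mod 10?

Last digits of 4^n: 4, 6 (period 2).
4750 leaves remainder 0 on division by 2, so 4^4750 ends in 6.

6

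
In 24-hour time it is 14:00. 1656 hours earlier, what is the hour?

1656 mod 24 = 0 (since 69·24 = 1656).
(14 − 0) mod 24 = 14.

14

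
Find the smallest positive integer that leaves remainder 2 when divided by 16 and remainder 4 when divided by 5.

x ≡ 4 (mod 5) gives x ∈ {4, 9, 14, 19, 24, 29, 34}.
The first of these with x mod 16 = 2 is 34.

34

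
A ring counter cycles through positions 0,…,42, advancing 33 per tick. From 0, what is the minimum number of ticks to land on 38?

22

The inverse of 33 mod 43 is 30 (since 33·30 = 990 ≡ 1).
Multiplying both sides by 30: x ≡ 30·38 = 1140 ≡ 22 (mod 43).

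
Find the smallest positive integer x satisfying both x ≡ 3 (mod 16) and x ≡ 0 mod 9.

Since 9·9 ≡ 1 (mod 16), take x = 0 + 9·((3−0)·9 mod 16) = 0 + 9·11 = 99.
Check: 99 mod 16 = 3, 99 mod 9 = 0.

99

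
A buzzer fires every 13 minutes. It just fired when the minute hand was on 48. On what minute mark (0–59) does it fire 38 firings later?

38·13 = 494.
494 = 8·60 + 14, so 494 mod 60 = 14.
(48 + 14) mod 60 = 2.

2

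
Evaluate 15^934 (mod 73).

61

Successive squares of 15 mod 73: 15^1≡15, 15^2≡6, 15^4≡36, 15^8≡55, 15^16≡32, 15^32≡2, 15^64≡4, 15^128≡16, 15^256≡37, 15^512≡55.
Since 934 = 2 + 4 + 32 + 128 + 256 + 512 in binary, 15^934 ≡ 6·36·2·16·37·55 ≡ 61 (mod 73).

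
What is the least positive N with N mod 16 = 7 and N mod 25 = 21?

x ≡ 7 (mod 16) gives x ∈ {7, 23, 39, 55, 71}.
The first of these with x mod 25 = 21 is 71.

71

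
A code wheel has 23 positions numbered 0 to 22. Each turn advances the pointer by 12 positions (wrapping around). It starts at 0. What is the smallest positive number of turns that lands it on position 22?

21

The inverse of 12 mod 23 is 2 (since 12·2 = 24 ≡ 1).
Multiplying both sides by 2: x ≡ 2·22 = 44 ≡ 21 (mod 23).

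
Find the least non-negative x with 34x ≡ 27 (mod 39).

34⁻¹ ≡ 31 (mod 39) because 34·31 = 1054 = 27·39 + 1.
So x ≡ 31·27 = 837 ≡ 18 (mod 39).
Check: 34·18 = 612 = 15·39 + 27.

18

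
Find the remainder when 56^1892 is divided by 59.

4

By repeated squaring mod 59: 56^1≡56, 56^2≡9, 56^4≡22, 56^8≡12, 56^16≡26, 56^32≡27, 56^64≡21, 56^128≡28, 56^256≡17, 56^512≡53, 56^1024≡36.
Since 1892 = 4 + 32 + 64 + 256 + 512 + 1024 in binary, 56^1892 ≡ 22·27·21·17·53·36 ≡ 4 (mod 59).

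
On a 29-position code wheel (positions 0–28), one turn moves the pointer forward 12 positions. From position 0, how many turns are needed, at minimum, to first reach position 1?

29 = 2·12 + 5
12 = 2·5 + 2
5 = 2·2 + 1
2 = 2·1 + 0
Back-substituting gives 12·17 ≡ 1 (mod 29).

17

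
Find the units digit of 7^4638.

9

Powers of 7 mod 10 repeat with period 4: 7, 9, 3, 1.
4638 mod 4 = 2, so the last digit matches 7^2 = 9.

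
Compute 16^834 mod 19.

7

Square-and-reduce mod 19: 16^1≡16, 16^2≡9, 16^4≡5, 16^8≡6, 16^16≡17, 16^32≡4, 16^64≡16, 16^128≡9, 16^256≡5, 16^512≡6.
Since 834 = 2 + 64 + 256 + 512 in binary, 16^834 ≡ 9·16·5·6 ≡ 7 (mod 19).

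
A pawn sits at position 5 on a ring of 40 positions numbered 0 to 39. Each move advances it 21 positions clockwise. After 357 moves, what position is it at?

357·21 = 7497.
7497 mod 40 = 17 (since 187·40 = 7480).
(5 + 17) mod 40 = 22.

22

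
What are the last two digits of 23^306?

89

Square-and-reduce mod 100: 23^1≡23, 23^2≡29, 23^4≡41, 23^8≡81, 23^16≡61, 23^32≡21, 23^64≡41, 23^128≡81, 23^256≡61.
306 = 2 + 16 + 32 + 256, so 23^306 ≡ 29·61·21·61 ≡ 89 (mod 100).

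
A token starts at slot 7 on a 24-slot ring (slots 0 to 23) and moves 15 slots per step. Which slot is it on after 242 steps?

13

242·15 = 3630.
Dividing 3630 by 24 gives quotient 151 and remainder 6.
(7 + 6) mod 24 = 13.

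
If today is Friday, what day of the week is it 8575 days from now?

Friday

8575 − 1225·7 = 0, so 8575 ≡ 0 (mod 7).
Friday + 0 days → Friday.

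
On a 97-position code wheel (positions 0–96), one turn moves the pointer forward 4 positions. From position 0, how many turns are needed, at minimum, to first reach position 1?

73

97 = 24·4 + 1
4 = 4·1 + 0
Back-substituting gives 4·73 ≡ 1 (mod 97).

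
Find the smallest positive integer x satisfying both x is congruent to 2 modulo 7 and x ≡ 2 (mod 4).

Since 4·2 ≡ 1 (mod 7), take x = 2 + 4·((2−2)·2 mod 7) = 2 + 4·0 = 2.
Check: 2 mod 7 = 2, 2 mod 4 = 2.

2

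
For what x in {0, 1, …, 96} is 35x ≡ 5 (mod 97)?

14

The inverse of 35 mod 97 is 61 (since 35·61 = 2135 ≡ 1).
Multiplying both sides by 61: x ≡ 61·5 = 305 ≡ 14 (mod 97).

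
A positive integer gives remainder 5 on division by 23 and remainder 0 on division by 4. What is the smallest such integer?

28

x ≡ 0 (mod 4) gives x ∈ {0, 4, 8, 12, 16, 20, 24, 28}.
The first of these with x mod 23 = 5 is 28.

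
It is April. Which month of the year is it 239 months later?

March

Dividing 239 by 12 gives quotient 19 and remainder 11.
April + 11 months → March.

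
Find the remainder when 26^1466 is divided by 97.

66

By repeated squaring mod 97: 26^1≡26, 26^2≡94, 26^4≡9, 26^8≡81, 26^16≡62, 26^32≡61, 26^64≡35, 26^128≡61, 26^256≡35, 26^512≡61, 26^1024≡35.
Since 1466 = 2 + 8 + 16 + 32 + 128 + 256 + 1024 in binary, 26^1466 ≡ 94·81·62·61·61·35·35 ≡ 66 (mod 97).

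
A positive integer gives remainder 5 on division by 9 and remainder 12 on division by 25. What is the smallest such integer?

x ≡ 5 (mod 9) gives x ∈ {5, 14, 23, 32, 41, 50, 59, 68, …}.
The first of these with x mod 25 = 12 is 212.

212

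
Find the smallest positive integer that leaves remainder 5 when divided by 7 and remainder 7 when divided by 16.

Since 16·4 ≡ 1 (mod 7), take x = 7 + 16·((5−7)·4 mod 7) = 7 + 16·6 = 103.
Check: 103 mod 7 = 5, 103 mod 16 = 7.

103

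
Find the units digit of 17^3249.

The units digit of 17^n cycles with period 4: 7, 9, 3, 1, …
3249 leaves remainder 1 on division by 4, so 17^3249 ends in 7.

7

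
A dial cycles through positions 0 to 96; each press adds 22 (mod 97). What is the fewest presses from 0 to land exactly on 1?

22·75 = 1650 = 17·97 + 1, so 22⁻¹ ≡ 75 (mod 97).

75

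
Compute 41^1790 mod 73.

Square-and-reduce mod 73: 41^1≡41, 41^2≡2, 41^4≡4, 41^8≡16, 41^16≡37, 41^32≡55, 41^64≡32, 41^128≡2, 41^256≡4, 41^512≡16, 41^1024≡37.
Since 1790 = 2 + 4 + 8 + 16 + 32 + 64 + 128 + 512 + 1024 in binary, 41^1790 ≡ 2·4·16·37·55·32·2·16·37 ≡ 16 (mod 73).

16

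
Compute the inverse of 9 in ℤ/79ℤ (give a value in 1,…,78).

44

79 = 8·9 + 7
9 = 1·7 + 2
7 = 3·2 + 1
2 = 2·1 + 0
Back-substituting gives 9·44 ≡ 1 (mod 79).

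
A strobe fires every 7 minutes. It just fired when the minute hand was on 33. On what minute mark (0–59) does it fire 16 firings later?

25

16·7 = 112.
112 mod 60 = 52 (since 1·60 = 60).
(33 + 52) mod 60 = 25.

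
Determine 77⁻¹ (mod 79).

77·39 = 3003 = 38·79 + 1, so 77⁻¹ ≡ 39 (mod 79).

39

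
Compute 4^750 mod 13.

Square-and-reduce mod 13: 4^1≡4, 4^2≡3, 4^4≡9, 4^8≡3, 4^16≡9, 4^32≡3, 4^64≡9, 4^128≡3, 4^256≡9, 4^512≡3.
Since 750 = 2 + 4 + 8 + 32 + 64 + 128 + 512 in binary, 4^750 ≡ 3·9·3·3·9·3·3 ≡ 1 (mod 13).

1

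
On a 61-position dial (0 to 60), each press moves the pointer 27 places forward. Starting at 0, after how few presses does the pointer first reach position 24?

The inverse of 27 mod 61 is 52 (since 27·52 = 1404 ≡ 1).
So x ≡ 52·24 = 1248 ≡ 28 (mod 61).
Check: 27·28 = 756 = 12·61 + 24.

28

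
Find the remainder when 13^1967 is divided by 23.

Square-and-reduce mod 23: 13^1≡13, 13^2≡8, 13^4≡18, 13^8≡2, 13^16≡4, 13^32≡16, 13^64≡3, 13^128≡9, 13^256≡12, 13^512≡6, 13^1024≡13.
Since 1967 = 1 + 2 + 4 + 8 + 32 + 128 + 256 + 512 + 1024 in binary, 13^1967 ≡ 13·8·18·2·16·9·12·6·13 ≡ 3 (mod 23).

3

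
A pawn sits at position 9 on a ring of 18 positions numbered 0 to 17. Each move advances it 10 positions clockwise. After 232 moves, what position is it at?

232·10 = 2320.
2320 mod 18 = 16 (since 128·18 = 2304).
(9 + 16) mod 18 = 7.

7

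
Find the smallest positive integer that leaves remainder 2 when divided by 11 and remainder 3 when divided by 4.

35

x ≡ 3 (mod 4) gives x ∈ {3, 7, 11, 15, 19, 23, 27, 31, …}.
The first of these with x mod 11 = 2 is 35.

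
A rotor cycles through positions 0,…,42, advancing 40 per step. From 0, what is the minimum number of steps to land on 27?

40⁻¹ ≡ 14 (mod 43) because 40·14 = 560 = 13·43 + 1.
So x ≡ 14·27 = 378 ≡ 34 (mod 43).
Check: 40·34 = 1360 = 31·43 + 27.

34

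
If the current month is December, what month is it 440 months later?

August

440 − 36·12 = 8, so 440 ≡ 8 (mod 12).
December + 8 months → August.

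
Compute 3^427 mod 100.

Successive squares of 3 mod 100: 3^1≡3, 3^2≡9, 3^4≡81, 3^8≡61, 3^16≡21, 3^32≡41, 3^64≡81, 3^128≡61, 3^256≡21.
427 = 1 + 2 + 8 + 32 + 128 + 256, so 3^427 ≡ 3·9·61·41·61·21 ≡ 87 (mod 100).

87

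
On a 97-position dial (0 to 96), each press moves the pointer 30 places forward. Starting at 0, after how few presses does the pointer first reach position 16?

The inverse of 30 mod 97 is 55 (since 30·55 = 1650 ≡ 1).
Multiplying both sides by 55: x ≡ 55·16 = 880 ≡ 7 (mod 97).

7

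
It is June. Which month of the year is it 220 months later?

220 = 18·12 + 4, so 220 mod 12 = 4.
June + 4 months → October.

October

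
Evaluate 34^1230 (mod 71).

Square-and-reduce mod 71: 34^1≡34, 34^2≡20, 34^4≡45, 34^8≡37, 34^16≡20, 34^32≡45, 34^64≡37, 34^128≡20, 34^256≡45, 34^512≡37, 34^1024≡20.
1230 = 2 + 4 + 8 + 64 + 128 + 1024, so 34^1230 ≡ 20·45·37·37·20·20 ≡ 32 (mod 71).

32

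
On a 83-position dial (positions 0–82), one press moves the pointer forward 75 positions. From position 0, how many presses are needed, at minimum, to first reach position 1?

31

75·31 = 2325 = 28·83 + 1, so 75⁻¹ ≡ 31 (mod 83).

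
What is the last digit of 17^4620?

The units digit of 17^n cycles with period 4: 7, 9, 3, 1, …
4620 leaves remainder 0 on division by 4, so 17^4620 ends in 1.

1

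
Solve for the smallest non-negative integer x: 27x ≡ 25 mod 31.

The inverse of 27 mod 31 is 23 (since 27·23 = 621 ≡ 1).
So x ≡ 23·25 = 575 ≡ 17 (mod 31).
Check: 27·17 = 459 = 14·31 + 25.

17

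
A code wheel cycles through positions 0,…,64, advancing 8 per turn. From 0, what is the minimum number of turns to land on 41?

62

The inverse of 8 mod 65 is 57 (since 8·57 = 456 ≡ 1).
So x ≡ 57·41 = 2337 ≡ 62 (mod 65).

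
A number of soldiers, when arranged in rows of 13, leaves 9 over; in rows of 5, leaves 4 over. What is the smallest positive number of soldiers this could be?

9

Since 5·8 ≡ 1 (mod 13), take x = 4 + 5·((9−4)·8 mod 13) = 4 + 5·1 = 9.
Check: 9 mod 13 = 9, 9 mod 5 = 4.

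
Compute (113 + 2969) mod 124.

106

Dividing 2969 by 124 gives quotient 23 and remainder 117.
(113 + 117) mod 124 = 106.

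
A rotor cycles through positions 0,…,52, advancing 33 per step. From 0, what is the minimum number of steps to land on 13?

2

The inverse of 33 mod 53 is 45 (since 33·45 = 1485 ≡ 1).
So x ≡ 45·13 = 585 ≡ 2 (mod 53).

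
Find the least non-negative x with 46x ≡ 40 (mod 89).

The inverse of 46 mod 89 is 60 (since 46·60 = 2760 ≡ 1).
Multiplying both sides by 60: x ≡ 60·40 = 2400 ≡ 86 (mod 89).

86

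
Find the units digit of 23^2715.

Last digits of 3^n: 3, 9, 7, 1 (period 4).
2715 leaves remainder 3 on division by 4, so 23^2715 ends in 7.

7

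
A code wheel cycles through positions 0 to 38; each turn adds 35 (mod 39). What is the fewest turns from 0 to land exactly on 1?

29

39 = 1·35 + 4
35 = 8·4 + 3
4 = 1·3 + 1
3 = 3·1 + 0
Back-substituting gives 35·29 ≡ 1 (mod 39).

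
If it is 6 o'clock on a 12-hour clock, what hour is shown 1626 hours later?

12

1626 − 135·12 = 6, so 1626 ≡ 6 (mod 12).
6 + 6 → 12 on a 12-hour dial.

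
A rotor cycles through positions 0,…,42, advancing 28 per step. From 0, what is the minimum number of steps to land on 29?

21

The inverse of 28 mod 43 is 20 (since 28·20 = 560 ≡ 1).
Multiplying both sides by 20: x ≡ 20·29 = 580 ≡ 21 (mod 43).
Check: 28·21 = 588 = 13·43 + 29.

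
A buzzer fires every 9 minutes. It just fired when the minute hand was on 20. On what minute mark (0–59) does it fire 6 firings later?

14

6·9 = 54.
54 mod 60 = 54 (since 0·60 = 0).
(20 + 54) mod 60 = 14.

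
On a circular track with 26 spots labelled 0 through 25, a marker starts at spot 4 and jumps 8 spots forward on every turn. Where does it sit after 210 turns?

20

210·8 = 1680.
1680 = 64·26 + 16, so 1680 mod 26 = 16.
(4 + 16) mod 26 = 20.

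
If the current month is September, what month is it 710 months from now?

Dividing 710 by 12 gives quotient 59 and remainder 2.
September + 2 months → November.

November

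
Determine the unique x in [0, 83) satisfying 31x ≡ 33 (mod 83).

The inverse of 31 mod 83 is 75 (since 31·75 = 2325 ≡ 1).
So x ≡ 75·33 = 2475 ≡ 68 (mod 83).
Check: 31·68 = 2108 = 25·83 + 33.

68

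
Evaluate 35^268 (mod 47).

18

Successive squares of 35 mod 47: 35^1≡35, 35^2≡3, 35^4≡9, 35^8≡34, 35^16≡28, 35^32≡32, 35^64≡37, 35^128≡6, 35^256≡36.
268 = 4 + 8 + 256, so 35^268 ≡ 9·34·36 ≡ 18 (mod 47).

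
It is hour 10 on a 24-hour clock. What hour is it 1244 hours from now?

6

Dividing 1244 by 24 gives quotient 51 and remainder 20.
(10 + 20) mod 24 = 6.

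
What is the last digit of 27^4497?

Powers of 7 mod 10 repeat with period 4: 7, 9, 3, 1.
4497 leaves remainder 1 on division by 4, so 27^4497 ends in 7.

7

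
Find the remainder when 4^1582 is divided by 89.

By repeated squaring mod 89: 4^1≡4, 4^2≡16, 4^4≡78, 4^8≡32, 4^16≡45, 4^32≡67, 4^64≡39, 4^128≡8, 4^256≡64, 4^512≡2, 4^1024≡4.
1582 = 2 + 4 + 8 + 32 + 512 + 1024, so 4^1582 ≡ 16·78·32·67·2·4 ≡ 39 (mod 89).

39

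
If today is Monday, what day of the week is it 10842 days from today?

Sunday

Dividing 10842 by 7 gives quotient 1548 and remainder 6.
Monday + 6 days → Sunday.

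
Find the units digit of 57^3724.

The units digit of 57^n cycles with period 4: 7, 9, 3, 1, …
3724 leaves remainder 0 on division by 4, so 57^3724 ends in 1.

1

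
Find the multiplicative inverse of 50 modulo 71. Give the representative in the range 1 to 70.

27

71 = 1·50 + 21
50 = 2·21 + 8
21 = 2·8 + 5
8 = 1·5 + 3
5 = 1·3 + 2
3 = 1·2 + 1
2 = 2·1 + 0
Back-substituting gives 50·27 ≡ 1 (mod 71).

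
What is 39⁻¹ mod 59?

56

39·56 = 2184 = 37·59 + 1, so 39⁻¹ ≡ 56 (mod 59).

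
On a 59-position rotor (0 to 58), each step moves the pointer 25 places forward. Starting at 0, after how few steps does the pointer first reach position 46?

16

The inverse of 25 mod 59 is 26 (since 25·26 = 650 ≡ 1).
So x ≡ 26·46 = 1196 ≡ 16 (mod 59).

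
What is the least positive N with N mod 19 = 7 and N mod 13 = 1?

235

x ≡ 1 (mod 13) gives x ∈ {1, 14, 27, 40, 53, 66, 79, 92, …}.
The first of these with x mod 19 = 7 is 235.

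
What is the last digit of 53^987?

7

Last digits of 3^n: 3, 9, 7, 1 (period 4).
987 mod 4 = 3, so the last digit matches 3^3 = 7.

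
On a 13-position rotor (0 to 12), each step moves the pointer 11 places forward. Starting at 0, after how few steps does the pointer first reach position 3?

The inverse of 11 mod 13 is 6 (since 11·6 = 66 ≡ 1).
Multiplying both sides by 6: x ≡ 6·3 = 18 ≡ 5 (mod 13).

5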